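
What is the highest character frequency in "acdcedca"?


Input: acdcedca
Character counts:
  'a': 2
  'c': 3
  'd': 2
  'e': 1
Maximum frequency: 3

3


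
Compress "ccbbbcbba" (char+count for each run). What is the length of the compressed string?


Input: ccbbbcbba
Runs:
  'c' x 2 => "c2"
  'b' x 3 => "b3"
  'c' x 1 => "c1"
  'b' x 2 => "b2"
  'a' x 1 => "a1"
Compressed: "c2b3c1b2a1"
Compressed length: 10

10


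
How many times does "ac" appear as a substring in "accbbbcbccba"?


Searching for "ac" in "accbbbcbccba"
Scanning each position:
  Position 0: "ac" => MATCH
  Position 1: "cc" => no
  Position 2: "cb" => no
  Position 3: "bb" => no
  Position 4: "bb" => no
  Position 5: "bc" => no
  Position 6: "cb" => no
  Position 7: "bc" => no
  Position 8: "cc" => no
  Position 9: "cb" => no
  Position 10: "ba" => no
Total occurrences: 1

1


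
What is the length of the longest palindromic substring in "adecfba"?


Input: "adecfba"
Checking substrings for palindromes:
  No multi-char palindromic substrings found
Longest palindromic substring: "a" with length 1

1


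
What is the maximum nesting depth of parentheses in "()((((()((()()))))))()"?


Input: "()((((()((()()))))))()"
Tracking depth:
  Position 0 '(': depth becomes 1
  Position 1 ')': depth becomes 0
  Position 2 '(': depth becomes 1
  Position 3 '(': depth becomes 2
  Position 4 '(': depth becomes 3
  Position 5 '(': depth becomes 4
  Position 6 '(': depth becomes 5
  Position 7 ')': depth becomes 4
  Position 8 '(': depth becomes 5
  Position 9 '(': depth becomes 6
  Position 10 '(': depth becomes 7
  Position 11 ')': depth becomes 6
  Position 12 '(': depth becomes 7
  Position 13 ')': depth becomes 6
  Position 14 ')': depth becomes 5
  Position 15 ')': depth becomes 4
  Position 16 ')': depth becomes 3
  Position 17 ')': depth becomes 2
  Position 18 ')': depth becomes 1
  Position 19 ')': depth becomes 0
  Position 20 '(': depth becomes 1
  Position 21 ')': depth becomes 0
Maximum depth reached: 7

7


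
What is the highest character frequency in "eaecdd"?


Input: eaecdd
Character counts:
  'a': 1
  'c': 1
  'd': 2
  'e': 2
Maximum frequency: 2

2


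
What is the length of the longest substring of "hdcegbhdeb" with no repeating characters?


Input: "hdcegbhdeb"
Sliding window (track last position of each char):
  Position 0 ('h'): window [0,0] length 1 -- new best
  Position 1 ('d'): window [0,1] length 2 -- new best
  Position 2 ('c'): window [0,2] length 3 -- new best
  Position 3 ('e'): window [0,3] length 4 -- new best
  Position 4 ('g'): window [0,4] length 5 -- new best
  Position 5 ('b'): window [0,5] length 6 -- new best
  Position 6 ('h'): repeat (last at 0), move window start to 1
  Position 6 ('h'): window [1,6] length 6
  Position 7 ('d'): repeat (last at 1), move window start to 2
  Position 7 ('d'): window [2,7] length 6
  Position 8 ('e'): repeat (last at 3), move window start to 4
  Position 8 ('e'): window [4,8] length 5
  Position 9 ('b'): repeat (last at 5), move window start to 6
  Position 9 ('b'): window [6,9] length 4
Longest substring with no repeats: "hdcegb" with length 6

6


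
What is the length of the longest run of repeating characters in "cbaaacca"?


Input: "cbaaacca"
Scanning for longest run:
  Position 1 ('b'): new char, reset run to 1
  Position 2 ('a'): new char, reset run to 1
  Position 3 ('a'): continues run of 'a', length=2
  Position 4 ('a'): continues run of 'a', length=3
  Position 5 ('c'): new char, reset run to 1
  Position 6 ('c'): continues run of 'c', length=2
  Position 7 ('a'): new char, reset run to 1
Longest run: 'a' with length 3

3


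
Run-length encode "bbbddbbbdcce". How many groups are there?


Input: bbbddbbbdcce
Scanning for consecutive runs:
  Group 1: 'b' x 3 (positions 0-2)
  Group 2: 'd' x 2 (positions 3-4)
  Group 3: 'b' x 3 (positions 5-7)
  Group 4: 'd' x 1 (positions 8-8)
  Group 5: 'c' x 2 (positions 9-10)
  Group 6: 'e' x 1 (positions 11-11)
Total groups: 6

6


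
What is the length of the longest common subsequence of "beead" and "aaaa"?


LCS of "beead" and "aaaa"
DP table:
           a    a    a    a
      0    0    0    0    0
  b   0    0    0    0    0
  e   0    0    0    0    0
  e   0    0    0    0    0
  a   0    1    1    1    1
  d   0    1    1    1    1
LCS length = dp[5][4] = 1

1


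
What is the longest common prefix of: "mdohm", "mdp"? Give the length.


Words: mdohm, mdp
  Position 0: all 'm' => match
  Position 1: all 'd' => match
  Position 2: ('o', 'p') => mismatch, stop
LCP = "md" (length 2)

2


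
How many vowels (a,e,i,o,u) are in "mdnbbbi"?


Input: mdnbbbi
Checking each character:
  'm' at position 0: consonant
  'd' at position 1: consonant
  'n' at position 2: consonant
  'b' at position 3: consonant
  'b' at position 4: consonant
  'b' at position 5: consonant
  'i' at position 6: vowel (running total: 1)
Total vowels: 1

1


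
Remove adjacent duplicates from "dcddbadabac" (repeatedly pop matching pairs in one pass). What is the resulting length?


Input: dcddbadabac
Stack-based adjacent duplicate removal:
  Read 'd': push. Stack: d
  Read 'c': push. Stack: dc
  Read 'd': push. Stack: dcd
  Read 'd': matches stack top 'd' => pop. Stack: dc
  Read 'b': push. Stack: dcb
  Read 'a': push. Stack: dcba
  Read 'd': push. Stack: dcbad
  Read 'a': push. Stack: dcbada
  Read 'b': push. Stack: dcbadab
  Read 'a': push. Stack: dcbadaba
  Read 'c': push. Stack: dcbadabac
Final stack: "dcbadabac" (length 9)

9


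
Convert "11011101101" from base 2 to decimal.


Input: "11011101101" in base 2
Positional expansion:
  Digit '1' (value 1) x 2^10 = 1024
  Digit '1' (value 1) x 2^9 = 512
  Digit '0' (value 0) x 2^8 = 0
  Digit '1' (value 1) x 2^7 = 128
  Digit '1' (value 1) x 2^6 = 64
  Digit '1' (value 1) x 2^5 = 32
  Digit '0' (value 0) x 2^4 = 0
  Digit '1' (value 1) x 2^3 = 8
  Digit '1' (value 1) x 2^2 = 4
  Digit '0' (value 0) x 2^1 = 0
  Digit '1' (value 1) x 2^0 = 1
Sum = 1773

1773


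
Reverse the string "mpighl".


Input: mpighl
Reading characters right to left:
  Position 5: 'l'
  Position 4: 'h'
  Position 3: 'g'
  Position 2: 'i'
  Position 1: 'p'
  Position 0: 'm'
Reversed: lhgipm

lhgipm


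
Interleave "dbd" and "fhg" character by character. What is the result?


Interleaving "dbd" and "fhg":
  Position 0: 'd' from first, 'f' from second => "df"
  Position 1: 'b' from first, 'h' from second => "bh"
  Position 2: 'd' from first, 'g' from second => "dg"
Result: dfbhdg

dfbhdg


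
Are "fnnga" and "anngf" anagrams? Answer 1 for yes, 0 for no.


Strings: "fnnga", "anngf"
Sorted first:  afgnn
Sorted second: afgnn
Sorted forms match => anagrams

1


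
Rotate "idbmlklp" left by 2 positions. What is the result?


Input: "idbmlklp", rotate left by 2
First 2 characters: "id"
Remaining characters: "bmlklp"
Concatenate remaining + first: "bmlklp" + "id" = "bmlklpid"

bmlklpid


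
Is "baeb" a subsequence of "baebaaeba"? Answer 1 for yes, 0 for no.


Check if "baeb" is a subsequence of "baebaaeba"
Greedy scan:
  Position 0 ('b'): matches sub[0] = 'b'
  Position 1 ('a'): matches sub[1] = 'a'
  Position 2 ('e'): matches sub[2] = 'e'
  Position 3 ('b'): matches sub[3] = 'b'
  Position 4 ('a'): no match needed
  Position 5 ('a'): no match needed
  Position 6 ('e'): no match needed
  Position 7 ('b'): no match needed
  Position 8 ('a'): no match needed
All 4 characters matched => is a subsequence

1


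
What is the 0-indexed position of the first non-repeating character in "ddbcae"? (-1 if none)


Input: ddbcae
Character frequencies:
  'a': 1
  'b': 1
  'c': 1
  'd': 2
  'e': 1
Scanning left to right for freq == 1:
  Position 0 ('d'): freq=2, skip
  Position 1 ('d'): freq=2, skip
  Position 2 ('b'): unique! => answer = 2

2


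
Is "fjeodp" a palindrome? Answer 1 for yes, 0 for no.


Input: fjeodp
Reversed: pdoejf
  Compare pos 0 ('f') with pos 5 ('p'): MISMATCH
  Compare pos 1 ('j') with pos 4 ('d'): MISMATCH
  Compare pos 2 ('e') with pos 3 ('o'): MISMATCH
Result: not a palindrome

0


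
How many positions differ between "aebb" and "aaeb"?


Comparing "aebb" and "aaeb" position by position:
  Position 0: 'a' vs 'a' => same
  Position 1: 'e' vs 'a' => DIFFER
  Position 2: 'b' vs 'e' => DIFFER
  Position 3: 'b' vs 'b' => same
Positions that differ: 2

2


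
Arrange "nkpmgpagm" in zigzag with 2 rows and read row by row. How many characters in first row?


Zigzag "nkpmgpagm" into 2 rows:
Placing characters:
  'n' => row 0
  'k' => row 1
  'p' => row 0
  'm' => row 1
  'g' => row 0
  'p' => row 1
  'a' => row 0
  'g' => row 1
  'm' => row 0
Rows:
  Row 0: "npgam"
  Row 1: "kmpg"
First row length: 5

5


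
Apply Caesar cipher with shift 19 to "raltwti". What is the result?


Caesar cipher: shift "raltwti" by 19
  'r' (pos 17) + 19 = pos 10 = 'k'
  'a' (pos 0) + 19 = pos 19 = 't'
  'l' (pos 11) + 19 = pos 4 = 'e'
  't' (pos 19) + 19 = pos 12 = 'm'
  'w' (pos 22) + 19 = pos 15 = 'p'
  't' (pos 19) + 19 = pos 12 = 'm'
  'i' (pos 8) + 19 = pos 1 = 'b'
Result: ktempmb

ktempmb


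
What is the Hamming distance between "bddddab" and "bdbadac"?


Comparing "bddddab" and "bdbadac" position by position:
  Position 0: 'b' vs 'b' => same
  Position 1: 'd' vs 'd' => same
  Position 2: 'd' vs 'b' => differ
  Position 3: 'd' vs 'a' => differ
  Position 4: 'd' vs 'd' => same
  Position 5: 'a' vs 'a' => same
  Position 6: 'b' vs 'c' => differ
Total differences (Hamming distance): 3

3


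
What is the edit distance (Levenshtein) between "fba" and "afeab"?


Computing edit distance: "fba" -> "afeab"
DP table:
           a    f    e    a    b
      0    1    2    3    4    5
  f   1    1    1    2    3    4
  b   2    2    2    2    3    3
  a   3    2    3    3    2    3
Edit distance = dp[3][5] = 3

3


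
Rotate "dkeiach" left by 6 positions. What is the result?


Input: "dkeiach", rotate left by 6
First 6 characters: "dkeiac"
Remaining characters: "h"
Concatenate remaining + first: "h" + "dkeiac" = "hdkeiac"

hdkeiac


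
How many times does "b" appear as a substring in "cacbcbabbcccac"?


Searching for "b" in "cacbcbabbcccac"
Scanning each position:
  Position 0: "c" => no
  Position 1: "a" => no
  Position 2: "c" => no
  Position 3: "b" => MATCH
  Position 4: "c" => no
  Position 5: "b" => MATCH
  Position 6: "a" => no
  Position 7: "b" => MATCH
  Position 8: "b" => MATCH
  Position 9: "c" => no
  Position 10: "c" => no
  Position 11: "c" => no
  Position 12: "a" => no
  Position 13: "c" => no
Total occurrences: 4

4


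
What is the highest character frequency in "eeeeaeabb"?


Input: eeeeaeabb
Character counts:
  'a': 2
  'b': 2
  'e': 5
Maximum frequency: 5

5


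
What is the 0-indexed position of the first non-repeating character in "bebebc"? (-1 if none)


Input: bebebc
Character frequencies:
  'b': 3
  'c': 1
  'e': 2
Scanning left to right for freq == 1:
  Position 0 ('b'): freq=3, skip
  Position 1 ('e'): freq=2, skip
  Position 2 ('b'): freq=3, skip
  Position 3 ('e'): freq=2, skip
  Position 4 ('b'): freq=3, skip
  Position 5 ('c'): unique! => answer = 5

5


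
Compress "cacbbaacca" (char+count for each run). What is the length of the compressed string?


Input: cacbbaacca
Runs:
  'c' x 1 => "c1"
  'a' x 1 => "a1"
  'c' x 1 => "c1"
  'b' x 2 => "b2"
  'a' x 2 => "a2"
  'c' x 2 => "c2"
  'a' x 1 => "a1"
Compressed: "c1a1c1b2a2c2a1"
Compressed length: 14

14


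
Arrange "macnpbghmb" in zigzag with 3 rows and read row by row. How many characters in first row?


Zigzag "macnpbghmb" into 3 rows:
Placing characters:
  'm' => row 0
  'a' => row 1
  'c' => row 2
  'n' => row 1
  'p' => row 0
  'b' => row 1
  'g' => row 2
  'h' => row 1
  'm' => row 0
  'b' => row 1
Rows:
  Row 0: "mpm"
  Row 1: "anbhb"
  Row 2: "cg"
First row length: 3

3


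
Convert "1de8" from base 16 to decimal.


Input: "1de8" in base 16
Positional expansion:
  Digit '1' (value 1) x 16^3 = 4096
  Digit 'd' (value 13) x 16^2 = 3328
  Digit 'e' (value 14) x 16^1 = 224
  Digit '8' (value 8) x 16^0 = 8
Sum = 7656

7656


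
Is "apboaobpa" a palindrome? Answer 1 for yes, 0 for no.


Input: apboaobpa
Reversed: apboaobpa
  Compare pos 0 ('a') with pos 8 ('a'): match
  Compare pos 1 ('p') with pos 7 ('p'): match
  Compare pos 2 ('b') with pos 6 ('b'): match
  Compare pos 3 ('o') with pos 5 ('o'): match
Result: palindrome

1


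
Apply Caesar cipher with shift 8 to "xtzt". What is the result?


Caesar cipher: shift "xtzt" by 8
  'x' (pos 23) + 8 = pos 5 = 'f'
  't' (pos 19) + 8 = pos 1 = 'b'
  'z' (pos 25) + 8 = pos 7 = 'h'
  't' (pos 19) + 8 = pos 1 = 'b'
Result: fbhb

fbhb


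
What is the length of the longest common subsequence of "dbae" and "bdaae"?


LCS of "dbae" and "bdaae"
DP table:
           b    d    a    a    e
      0    0    0    0    0    0
  d   0    0    1    1    1    1
  b   0    1    1    1    1    1
  a   0    1    1    2    2    2
  e   0    1    1    2    2    3
LCS length = dp[4][5] = 3

3


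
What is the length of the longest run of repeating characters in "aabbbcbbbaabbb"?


Input: "aabbbcbbbaabbb"
Scanning for longest run:
  Position 1 ('a'): continues run of 'a', length=2
  Position 2 ('b'): new char, reset run to 1
  Position 3 ('b'): continues run of 'b', length=2
  Position 4 ('b'): continues run of 'b', length=3
  Position 5 ('c'): new char, reset run to 1
  Position 6 ('b'): new char, reset run to 1
  Position 7 ('b'): continues run of 'b', length=2
  Position 8 ('b'): continues run of 'b', length=3
  Position 9 ('a'): new char, reset run to 1
  Position 10 ('a'): continues run of 'a', length=2
  Position 11 ('b'): new char, reset run to 1
  Position 12 ('b'): continues run of 'b', length=2
  Position 13 ('b'): continues run of 'b', length=3
Longest run: 'b' with length 3

3


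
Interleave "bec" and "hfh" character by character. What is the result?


Interleaving "bec" and "hfh":
  Position 0: 'b' from first, 'h' from second => "bh"
  Position 1: 'e' from first, 'f' from second => "ef"
  Position 2: 'c' from first, 'h' from second => "ch"
Result: bhefch

bhefch


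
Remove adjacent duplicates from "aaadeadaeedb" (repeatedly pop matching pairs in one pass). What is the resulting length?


Input: aaadeadaeedb
Stack-based adjacent duplicate removal:
  Read 'a': push. Stack: a
  Read 'a': matches stack top 'a' => pop. Stack: (empty)
  Read 'a': push. Stack: a
  Read 'd': push. Stack: ad
  Read 'e': push. Stack: ade
  Read 'a': push. Stack: adea
  Read 'd': push. Stack: adead
  Read 'a': push. Stack: adeada
  Read 'e': push. Stack: adeadae
  Read 'e': matches stack top 'e' => pop. Stack: adeada
  Read 'd': push. Stack: adeadad
  Read 'b': push. Stack: adeadadb
Final stack: "adeadadb" (length 8)

8


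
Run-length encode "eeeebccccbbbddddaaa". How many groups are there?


Input: eeeebccccbbbddddaaa
Scanning for consecutive runs:
  Group 1: 'e' x 4 (positions 0-3)
  Group 2: 'b' x 1 (positions 4-4)
  Group 3: 'c' x 4 (positions 5-8)
  Group 4: 'b' x 3 (positions 9-11)
  Group 5: 'd' x 4 (positions 12-15)
  Group 6: 'a' x 3 (positions 16-18)
Total groups: 6

6


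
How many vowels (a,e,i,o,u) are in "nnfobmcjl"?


Input: nnfobmcjl
Checking each character:
  'n' at position 0: consonant
  'n' at position 1: consonant
  'f' at position 2: consonant
  'o' at position 3: vowel (running total: 1)
  'b' at position 4: consonant
  'm' at position 5: consonant
  'c' at position 6: consonant
  'j' at position 7: consonant
  'l' at position 8: consonant
Total vowels: 1

1


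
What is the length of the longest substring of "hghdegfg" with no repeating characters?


Input: "hghdegfg"
Sliding window (track last position of each char):
  Position 0 ('h'): window [0,0] length 1 -- new best
  Position 1 ('g'): window [0,1] length 2 -- new best
  Position 2 ('h'): repeat (last at 0), move window start to 1
  Position 2 ('h'): window [1,2] length 2
  Position 3 ('d'): window [1,3] length 3 -- new best
  Position 4 ('e'): window [1,4] length 4 -- new best
  Position 5 ('g'): repeat (last at 1), move window start to 2
  Position 5 ('g'): window [2,5] length 4
  Position 6 ('f'): window [2,6] length 5 -- new best
  Position 7 ('g'): repeat (last at 5), move window start to 6
  Position 7 ('g'): window [6,7] length 2
Longest substring with no repeats: "hdegf" with length 5

5


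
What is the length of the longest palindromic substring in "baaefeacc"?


Input: "baaefeacc"
Checking substrings for palindromes:
  [2:7] "aefea" (len 5) => palindrome
  [3:6] "efe" (len 3) => palindrome
  [1:3] "aa" (len 2) => palindrome
  [7:9] "cc" (len 2) => palindrome
Longest palindromic substring: "aefea" with length 5

5


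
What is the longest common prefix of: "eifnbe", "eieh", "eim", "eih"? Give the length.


Words: eifnbe, eieh, eim, eih
  Position 0: all 'e' => match
  Position 1: all 'i' => match
  Position 2: ('f', 'e', 'm', 'h') => mismatch, stop
LCP = "ei" (length 2)

2


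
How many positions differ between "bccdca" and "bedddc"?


Comparing "bccdca" and "bedddc" position by position:
  Position 0: 'b' vs 'b' => same
  Position 1: 'c' vs 'e' => DIFFER
  Position 2: 'c' vs 'd' => DIFFER
  Position 3: 'd' vs 'd' => same
  Position 4: 'c' vs 'd' => DIFFER
  Position 5: 'a' vs 'c' => DIFFER
Positions that differ: 4

4


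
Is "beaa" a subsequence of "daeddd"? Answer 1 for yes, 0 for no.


Check if "beaa" is a subsequence of "daeddd"
Greedy scan:
  Position 0 ('d'): no match needed
  Position 1 ('a'): no match needed
  Position 2 ('e'): no match needed
  Position 3 ('d'): no match needed
  Position 4 ('d'): no match needed
  Position 5 ('d'): no match needed
Only matched 0/4 characters => not a subsequence

0


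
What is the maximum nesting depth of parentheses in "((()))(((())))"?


Input: "((()))(((())))"
Tracking depth:
  Position 0 '(': depth becomes 1
  Position 1 '(': depth becomes 2
  Position 2 '(': depth becomes 3
  Position 3 ')': depth becomes 2
  Position 4 ')': depth becomes 1
  Position 5 ')': depth becomes 0
  Position 6 '(': depth becomes 1
  Position 7 '(': depth becomes 2
  Position 8 '(': depth becomes 3
  Position 9 '(': depth becomes 4
  Position 10 ')': depth becomes 3
  Position 11 ')': depth becomes 2
  Position 12 ')': depth becomes 1
  Position 13 ')': depth becomes 0
Maximum depth reached: 4

4


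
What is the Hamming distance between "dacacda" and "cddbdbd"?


Comparing "dacacda" and "cddbdbd" position by position:
  Position 0: 'd' vs 'c' => differ
  Position 1: 'a' vs 'd' => differ
  Position 2: 'c' vs 'd' => differ
  Position 3: 'a' vs 'b' => differ
  Position 4: 'c' vs 'd' => differ
  Position 5: 'd' vs 'b' => differ
  Position 6: 'a' vs 'd' => differ
Total differences (Hamming distance): 7

7


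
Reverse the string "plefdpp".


Input: plefdpp
Reading characters right to left:
  Position 6: 'p'
  Position 5: 'p'
  Position 4: 'd'
  Position 3: 'f'
  Position 2: 'e'
  Position 1: 'l'
  Position 0: 'p'
Reversed: ppdfelp

ppdfelp


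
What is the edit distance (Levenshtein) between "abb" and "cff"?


Computing edit distance: "abb" -> "cff"
DP table:
           c    f    f
      0    1    2    3
  a   1    1    2    3
  b   2    2    2    3
  b   3    3    3    3
Edit distance = dp[3][3] = 3

3


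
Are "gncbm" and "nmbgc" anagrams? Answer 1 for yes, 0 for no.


Strings: "gncbm", "nmbgc"
Sorted first:  bcgmn
Sorted second: bcgmn
Sorted forms match => anagrams

1


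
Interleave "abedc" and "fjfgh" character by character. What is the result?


Interleaving "abedc" and "fjfgh":
  Position 0: 'a' from first, 'f' from second => "af"
  Position 1: 'b' from first, 'j' from second => "bj"
  Position 2: 'e' from first, 'f' from second => "ef"
  Position 3: 'd' from first, 'g' from second => "dg"
  Position 4: 'c' from first, 'h' from second => "ch"
Result: afbjefdgch

afbjefdgch


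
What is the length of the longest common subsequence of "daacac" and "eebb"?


LCS of "daacac" and "eebb"
DP table:
           e    e    b    b
      0    0    0    0    0
  d   0    0    0    0    0
  a   0    0    0    0    0
  a   0    0    0    0    0
  c   0    0    0    0    0
  a   0    0    0    0    0
  c   0    0    0    0    0
LCS length = dp[6][4] = 0

0


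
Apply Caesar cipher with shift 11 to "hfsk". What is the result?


Caesar cipher: shift "hfsk" by 11
  'h' (pos 7) + 11 = pos 18 = 's'
  'f' (pos 5) + 11 = pos 16 = 'q'
  's' (pos 18) + 11 = pos 3 = 'd'
  'k' (pos 10) + 11 = pos 21 = 'v'
Result: sqdv

sqdv


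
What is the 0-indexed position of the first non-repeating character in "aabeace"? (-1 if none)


Input: aabeace
Character frequencies:
  'a': 3
  'b': 1
  'c': 1
  'e': 2
Scanning left to right for freq == 1:
  Position 0 ('a'): freq=3, skip
  Position 1 ('a'): freq=3, skip
  Position 2 ('b'): unique! => answer = 2

2


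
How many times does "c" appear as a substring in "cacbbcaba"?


Searching for "c" in "cacbbcaba"
Scanning each position:
  Position 0: "c" => MATCH
  Position 1: "a" => no
  Position 2: "c" => MATCH
  Position 3: "b" => no
  Position 4: "b" => no
  Position 5: "c" => MATCH
  Position 6: "a" => no
  Position 7: "b" => no
  Position 8: "a" => no
Total occurrences: 3

3


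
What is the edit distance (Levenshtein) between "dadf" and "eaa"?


Computing edit distance: "dadf" -> "eaa"
DP table:
           e    a    a
      0    1    2    3
  d   1    1    2    3
  a   2    2    1    2
  d   3    3    2    2
  f   4    4    3    3
Edit distance = dp[4][3] = 3

3


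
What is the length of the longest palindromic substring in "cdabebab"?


Input: "cdabebab"
Checking substrings for palindromes:
  [2:7] "abeba" (len 5) => palindrome
  [3:6] "beb" (len 3) => palindrome
  [5:8] "bab" (len 3) => palindrome
Longest palindromic substring: "abeba" with length 5

5


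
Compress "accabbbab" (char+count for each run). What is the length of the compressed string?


Input: accabbbab
Runs:
  'a' x 1 => "a1"
  'c' x 2 => "c2"
  'a' x 1 => "a1"
  'b' x 3 => "b3"
  'a' x 1 => "a1"
  'b' x 1 => "b1"
Compressed: "a1c2a1b3a1b1"
Compressed length: 12

12


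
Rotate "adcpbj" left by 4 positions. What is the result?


Input: "adcpbj", rotate left by 4
First 4 characters: "adcp"
Remaining characters: "bj"
Concatenate remaining + first: "bj" + "adcp" = "bjadcp"

bjadcp


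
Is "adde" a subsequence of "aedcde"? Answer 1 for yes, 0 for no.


Check if "adde" is a subsequence of "aedcde"
Greedy scan:
  Position 0 ('a'): matches sub[0] = 'a'
  Position 1 ('e'): no match needed
  Position 2 ('d'): matches sub[1] = 'd'
  Position 3 ('c'): no match needed
  Position 4 ('d'): matches sub[2] = 'd'
  Position 5 ('e'): matches sub[3] = 'e'
All 4 characters matched => is a subsequence

1


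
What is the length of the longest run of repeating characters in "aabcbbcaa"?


Input: "aabcbbcaa"
Scanning for longest run:
  Position 1 ('a'): continues run of 'a', length=2
  Position 2 ('b'): new char, reset run to 1
  Position 3 ('c'): new char, reset run to 1
  Position 4 ('b'): new char, reset run to 1
  Position 5 ('b'): continues run of 'b', length=2
  Position 6 ('c'): new char, reset run to 1
  Position 7 ('a'): new char, reset run to 1
  Position 8 ('a'): continues run of 'a', length=2
Longest run: 'a' with length 2

2


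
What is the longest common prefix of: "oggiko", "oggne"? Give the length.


Words: oggiko, oggne
  Position 0: all 'o' => match
  Position 1: all 'g' => match
  Position 2: all 'g' => match
  Position 3: ('i', 'n') => mismatch, stop
LCP = "ogg" (length 3)

3


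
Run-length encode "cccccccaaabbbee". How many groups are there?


Input: cccccccaaabbbee
Scanning for consecutive runs:
  Group 1: 'c' x 7 (positions 0-6)
  Group 2: 'a' x 3 (positions 7-9)
  Group 3: 'b' x 3 (positions 10-12)
  Group 4: 'e' x 2 (positions 13-14)
Total groups: 4

4


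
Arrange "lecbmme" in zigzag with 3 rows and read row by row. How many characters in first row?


Zigzag "lecbmme" into 3 rows:
Placing characters:
  'l' => row 0
  'e' => row 1
  'c' => row 2
  'b' => row 1
  'm' => row 0
  'm' => row 1
  'e' => row 2
Rows:
  Row 0: "lm"
  Row 1: "ebm"
  Row 2: "ce"
First row length: 2

2


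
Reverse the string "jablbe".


Input: jablbe
Reading characters right to left:
  Position 5: 'e'
  Position 4: 'b'
  Position 3: 'l'
  Position 2: 'b'
  Position 1: 'a'
  Position 0: 'j'
Reversed: eblbaj

eblbaj


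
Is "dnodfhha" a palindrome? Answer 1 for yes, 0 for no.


Input: dnodfhha
Reversed: ahhfdond
  Compare pos 0 ('d') with pos 7 ('a'): MISMATCH
  Compare pos 1 ('n') with pos 6 ('h'): MISMATCH
  Compare pos 2 ('o') with pos 5 ('h'): MISMATCH
  Compare pos 3 ('d') with pos 4 ('f'): MISMATCH
Result: not a palindrome

0


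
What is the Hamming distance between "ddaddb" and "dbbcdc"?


Comparing "ddaddb" and "dbbcdc" position by position:
  Position 0: 'd' vs 'd' => same
  Position 1: 'd' vs 'b' => differ
  Position 2: 'a' vs 'b' => differ
  Position 3: 'd' vs 'c' => differ
  Position 4: 'd' vs 'd' => same
  Position 5: 'b' vs 'c' => differ
Total differences (Hamming distance): 4

4


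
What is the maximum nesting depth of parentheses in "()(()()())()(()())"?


Input: "()(()()())()(()())"
Tracking depth:
  Position 0 '(': depth becomes 1
  Position 1 ')': depth becomes 0
  Position 2 '(': depth becomes 1
  Position 3 '(': depth becomes 2
  Position 4 ')': depth becomes 1
  Position 5 '(': depth becomes 2
  Position 6 ')': depth becomes 1
  Position 7 '(': depth becomes 2
  Position 8 ')': depth becomes 1
  Position 9 ')': depth becomes 0
  Position 10 '(': depth becomes 1
  Position 11 ')': depth becomes 0
  Position 12 '(': depth becomes 1
  Position 13 '(': depth becomes 2
  Position 14 ')': depth becomes 1
  Position 15 '(': depth becomes 2
  Position 16 ')': depth becomes 1
  Position 17 ')': depth becomes 0
Maximum depth reached: 2

2


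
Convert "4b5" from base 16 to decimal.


Input: "4b5" in base 16
Positional expansion:
  Digit '4' (value 4) x 16^2 = 1024
  Digit 'b' (value 11) x 16^1 = 176
  Digit '5' (value 5) x 16^0 = 5
Sum = 1205

1205


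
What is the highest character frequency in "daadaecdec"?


Input: daadaecdec
Character counts:
  'a': 3
  'c': 2
  'd': 3
  'e': 2
Maximum frequency: 3

3


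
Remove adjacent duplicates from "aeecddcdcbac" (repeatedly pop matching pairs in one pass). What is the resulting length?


Input: aeecddcdcbac
Stack-based adjacent duplicate removal:
  Read 'a': push. Stack: a
  Read 'e': push. Stack: ae
  Read 'e': matches stack top 'e' => pop. Stack: a
  Read 'c': push. Stack: ac
  Read 'd': push. Stack: acd
  Read 'd': matches stack top 'd' => pop. Stack: ac
  Read 'c': matches stack top 'c' => pop. Stack: a
  Read 'd': push. Stack: ad
  Read 'c': push. Stack: adc
  Read 'b': push. Stack: adcb
  Read 'a': push. Stack: adcba
  Read 'c': push. Stack: adcbac
Final stack: "adcbac" (length 6)

6


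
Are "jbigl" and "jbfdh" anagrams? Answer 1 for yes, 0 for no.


Strings: "jbigl", "jbfdh"
Sorted first:  bgijl
Sorted second: bdfhj
Differ at position 1: 'g' vs 'd' => not anagrams

0


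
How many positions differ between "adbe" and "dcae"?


Comparing "adbe" and "dcae" position by position:
  Position 0: 'a' vs 'd' => DIFFER
  Position 1: 'd' vs 'c' => DIFFER
  Position 2: 'b' vs 'a' => DIFFER
  Position 3: 'e' vs 'e' => same
Positions that differ: 3

3


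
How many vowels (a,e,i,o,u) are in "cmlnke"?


Input: cmlnke
Checking each character:
  'c' at position 0: consonant
  'm' at position 1: consonant
  'l' at position 2: consonant
  'n' at position 3: consonant
  'k' at position 4: consonant
  'e' at position 5: vowel (running total: 1)
Total vowels: 1

1


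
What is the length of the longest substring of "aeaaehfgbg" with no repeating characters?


Input: "aeaaehfgbg"
Sliding window (track last position of each char):
  Position 0 ('a'): window [0,0] length 1 -- new best
  Position 1 ('e'): window [0,1] length 2 -- new best
  Position 2 ('a'): repeat (last at 0), move window start to 1
  Position 2 ('a'): window [1,2] length 2
  Position 3 ('a'): repeat (last at 2), move window start to 3
  Position 3 ('a'): window [3,3] length 1
  Position 4 ('e'): window [3,4] length 2
  Position 5 ('h'): window [3,5] length 3 -- new best
  Position 6 ('f'): window [3,6] length 4 -- new best
  Position 7 ('g'): window [3,7] length 5 -- new best
  Position 8 ('b'): window [3,8] length 6 -- new best
  Position 9 ('g'): repeat (last at 7), move window start to 8
  Position 9 ('g'): window [8,9] length 2
Longest substring with no repeats: "aehfgb" with length 6

6


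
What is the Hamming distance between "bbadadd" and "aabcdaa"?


Comparing "bbadadd" and "aabcdaa" position by position:
  Position 0: 'b' vs 'a' => differ
  Position 1: 'b' vs 'a' => differ
  Position 2: 'a' vs 'b' => differ
  Position 3: 'd' vs 'c' => differ
  Position 4: 'a' vs 'd' => differ
  Position 5: 'd' vs 'a' => differ
  Position 6: 'd' vs 'a' => differ
Total differences (Hamming distance): 7

7


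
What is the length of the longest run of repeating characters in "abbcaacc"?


Input: "abbcaacc"
Scanning for longest run:
  Position 1 ('b'): new char, reset run to 1
  Position 2 ('b'): continues run of 'b', length=2
  Position 3 ('c'): new char, reset run to 1
  Position 4 ('a'): new char, reset run to 1
  Position 5 ('a'): continues run of 'a', length=2
  Position 6 ('c'): new char, reset run to 1
  Position 7 ('c'): continues run of 'c', length=2
Longest run: 'b' with length 2

2


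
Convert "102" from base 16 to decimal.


Input: "102" in base 16
Positional expansion:
  Digit '1' (value 1) x 16^2 = 256
  Digit '0' (value 0) x 16^1 = 0
  Digit '2' (value 2) x 16^0 = 2
Sum = 258

258


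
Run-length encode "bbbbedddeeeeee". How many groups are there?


Input: bbbbedddeeeeee
Scanning for consecutive runs:
  Group 1: 'b' x 4 (positions 0-3)
  Group 2: 'e' x 1 (positions 4-4)
  Group 3: 'd' x 3 (positions 5-7)
  Group 4: 'e' x 6 (positions 8-13)
Total groups: 4

4


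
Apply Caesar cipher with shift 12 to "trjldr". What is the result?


Caesar cipher: shift "trjldr" by 12
  't' (pos 19) + 12 = pos 5 = 'f'
  'r' (pos 17) + 12 = pos 3 = 'd'
  'j' (pos 9) + 12 = pos 21 = 'v'
  'l' (pos 11) + 12 = pos 23 = 'x'
  'd' (pos 3) + 12 = pos 15 = 'p'
  'r' (pos 17) + 12 = pos 3 = 'd'
Result: fdvxpd

fdvxpd


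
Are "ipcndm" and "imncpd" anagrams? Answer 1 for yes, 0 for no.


Strings: "ipcndm", "imncpd"
Sorted first:  cdimnp
Sorted second: cdimnp
Sorted forms match => anagrams

1


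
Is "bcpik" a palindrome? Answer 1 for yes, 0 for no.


Input: bcpik
Reversed: kipcb
  Compare pos 0 ('b') with pos 4 ('k'): MISMATCH
  Compare pos 1 ('c') with pos 3 ('i'): MISMATCH
Result: not a palindrome

0


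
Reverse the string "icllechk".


Input: icllechk
Reading characters right to left:
  Position 7: 'k'
  Position 6: 'h'
  Position 5: 'c'
  Position 4: 'e'
  Position 3: 'l'
  Position 2: 'l'
  Position 1: 'c'
  Position 0: 'i'
Reversed: khcellci

khcellci


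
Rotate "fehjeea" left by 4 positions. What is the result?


Input: "fehjeea", rotate left by 4
First 4 characters: "fehj"
Remaining characters: "eea"
Concatenate remaining + first: "eea" + "fehj" = "eeafehj"

eeafehj


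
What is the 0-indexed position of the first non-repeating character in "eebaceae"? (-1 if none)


Input: eebaceae
Character frequencies:
  'a': 2
  'b': 1
  'c': 1
  'e': 4
Scanning left to right for freq == 1:
  Position 0 ('e'): freq=4, skip
  Position 1 ('e'): freq=4, skip
  Position 2 ('b'): unique! => answer = 2

2


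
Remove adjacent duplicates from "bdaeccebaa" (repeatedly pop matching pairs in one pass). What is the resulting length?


Input: bdaeccebaa
Stack-based adjacent duplicate removal:
  Read 'b': push. Stack: b
  Read 'd': push. Stack: bd
  Read 'a': push. Stack: bda
  Read 'e': push. Stack: bdae
  Read 'c': push. Stack: bdaec
  Read 'c': matches stack top 'c' => pop. Stack: bdae
  Read 'e': matches stack top 'e' => pop. Stack: bda
  Read 'b': push. Stack: bdab
  Read 'a': push. Stack: bdaba
  Read 'a': matches stack top 'a' => pop. Stack: bdab
Final stack: "bdab" (length 4)

4


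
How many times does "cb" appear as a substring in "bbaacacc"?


Searching for "cb" in "bbaacacc"
Scanning each position:
  Position 0: "bb" => no
  Position 1: "ba" => no
  Position 2: "aa" => no
  Position 3: "ac" => no
  Position 4: "ca" => no
  Position 5: "ac" => no
  Position 6: "cc" => no
Total occurrences: 0

0


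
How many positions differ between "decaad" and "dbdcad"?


Comparing "decaad" and "dbdcad" position by position:
  Position 0: 'd' vs 'd' => same
  Position 1: 'e' vs 'b' => DIFFER
  Position 2: 'c' vs 'd' => DIFFER
  Position 3: 'a' vs 'c' => DIFFER
  Position 4: 'a' vs 'a' => same
  Position 5: 'd' vs 'd' => same
Positions that differ: 3

3


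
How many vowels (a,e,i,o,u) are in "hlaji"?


Input: hlaji
Checking each character:
  'h' at position 0: consonant
  'l' at position 1: consonant
  'a' at position 2: vowel (running total: 1)
  'j' at position 3: consonant
  'i' at position 4: vowel (running total: 2)
Total vowels: 2

2


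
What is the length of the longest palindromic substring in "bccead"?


Input: "bccead"
Checking substrings for palindromes:
  [1:3] "cc" (len 2) => palindrome
Longest palindromic substring: "cc" with length 2

2


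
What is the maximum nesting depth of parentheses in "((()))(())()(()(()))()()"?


Input: "((()))(())()(()(()))()()"
Tracking depth:
  Position 0 '(': depth becomes 1
  Position 1 '(': depth becomes 2
  Position 2 '(': depth becomes 3
  Position 3 ')': depth becomes 2
  Position 4 ')': depth becomes 1
  Position 5 ')': depth becomes 0
  Position 6 '(': depth becomes 1
  Position 7 '(': depth becomes 2
  Position 8 ')': depth becomes 1
  Position 9 ')': depth becomes 0
  Position 10 '(': depth becomes 1
  Position 11 ')': depth becomes 0
  Position 12 '(': depth becomes 1
  Position 13 '(': depth becomes 2
  Position 14 ')': depth becomes 1
  Position 15 '(': depth becomes 2
  Position 16 '(': depth becomes 3
  Position 17 ')': depth becomes 2
  Position 18 ')': depth becomes 1
  Position 19 ')': depth becomes 0
  Position 20 '(': depth becomes 1
  Position 21 ')': depth becomes 0
  Position 22 '(': depth becomes 1
  Position 23 ')': depth becomes 0
Maximum depth reached: 3

3


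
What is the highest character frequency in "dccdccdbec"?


Input: dccdccdbec
Character counts:
  'b': 1
  'c': 5
  'd': 3
  'e': 1
Maximum frequency: 5

5


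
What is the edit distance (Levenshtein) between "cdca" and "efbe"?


Computing edit distance: "cdca" -> "efbe"
DP table:
           e    f    b    e
      0    1    2    3    4
  c   1    1    2    3    4
  d   2    2    2    3    4
  c   3    3    3    3    4
  a   4    4    4    4    4
Edit distance = dp[4][4] = 4

4


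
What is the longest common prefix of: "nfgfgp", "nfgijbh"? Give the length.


Words: nfgfgp, nfgijbh
  Position 0: all 'n' => match
  Position 1: all 'f' => match
  Position 2: all 'g' => match
  Position 3: ('f', 'i') => mismatch, stop
LCP = "nfg" (length 3)

3


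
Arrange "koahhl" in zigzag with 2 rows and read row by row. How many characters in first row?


Zigzag "koahhl" into 2 rows:
Placing characters:
  'k' => row 0
  'o' => row 1
  'a' => row 0
  'h' => row 1
  'h' => row 0
  'l' => row 1
Rows:
  Row 0: "kah"
  Row 1: "ohl"
First row length: 3

3


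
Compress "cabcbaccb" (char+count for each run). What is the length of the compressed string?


Input: cabcbaccb
Runs:
  'c' x 1 => "c1"
  'a' x 1 => "a1"
  'b' x 1 => "b1"
  'c' x 1 => "c1"
  'b' x 1 => "b1"
  'a' x 1 => "a1"
  'c' x 2 => "c2"
  'b' x 1 => "b1"
Compressed: "c1a1b1c1b1a1c2b1"
Compressed length: 16

16


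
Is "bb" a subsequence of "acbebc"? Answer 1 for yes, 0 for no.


Check if "bb" is a subsequence of "acbebc"
Greedy scan:
  Position 0 ('a'): no match needed
  Position 1 ('c'): no match needed
  Position 2 ('b'): matches sub[0] = 'b'
  Position 3 ('e'): no match needed
  Position 4 ('b'): matches sub[1] = 'b'
  Position 5 ('c'): no match needed
All 2 characters matched => is a subsequence

1


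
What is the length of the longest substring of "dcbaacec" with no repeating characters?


Input: "dcbaacec"
Sliding window (track last position of each char):
  Position 0 ('d'): window [0,0] length 1 -- new best
  Position 1 ('c'): window [0,1] length 2 -- new best
  Position 2 ('b'): window [0,2] length 3 -- new best
  Position 3 ('a'): window [0,3] length 4 -- new best
  Position 4 ('a'): repeat (last at 3), move window start to 4
  Position 4 ('a'): window [4,4] length 1
  Position 5 ('c'): window [4,5] length 2
  Position 6 ('e'): window [4,6] length 3
  Position 7 ('c'): repeat (last at 5), move window start to 6
  Position 7 ('c'): window [6,7] length 2
Longest substring with no repeats: "dcba" with length 4

4


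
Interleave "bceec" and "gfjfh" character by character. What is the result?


Interleaving "bceec" and "gfjfh":
  Position 0: 'b' from first, 'g' from second => "bg"
  Position 1: 'c' from first, 'f' from second => "cf"
  Position 2: 'e' from first, 'j' from second => "ej"
  Position 3: 'e' from first, 'f' from second => "ef"
  Position 4: 'c' from first, 'h' from second => "ch"
Result: bgcfejefch

bgcfejefch


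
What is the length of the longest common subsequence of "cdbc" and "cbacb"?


LCS of "cdbc" and "cbacb"
DP table:
           c    b    a    c    b
      0    0    0    0    0    0
  c   0    1    1    1    1    1
  d   0    1    1    1    1    1
  b   0    1    2    2    2    2
  c   0    1    2    2    3    3
LCS length = dp[4][5] = 3

3


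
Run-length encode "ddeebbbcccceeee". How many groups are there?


Input: ddeebbbcccceeee
Scanning for consecutive runs:
  Group 1: 'd' x 2 (positions 0-1)
  Group 2: 'e' x 2 (positions 2-3)
  Group 3: 'b' x 3 (positions 4-6)
  Group 4: 'c' x 4 (positions 7-10)
  Group 5: 'e' x 4 (positions 11-14)
Total groups: 5

5


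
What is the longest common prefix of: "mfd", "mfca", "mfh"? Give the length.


Words: mfd, mfca, mfh
  Position 0: all 'm' => match
  Position 1: all 'f' => match
  Position 2: ('d', 'c', 'h') => mismatch, stop
LCP = "mf" (length 2)

2


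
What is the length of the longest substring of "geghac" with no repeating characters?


Input: "geghac"
Sliding window (track last position of each char):
  Position 0 ('g'): window [0,0] length 1 -- new best
  Position 1 ('e'): window [0,1] length 2 -- new best
  Position 2 ('g'): repeat (last at 0), move window start to 1
  Position 2 ('g'): window [1,2] length 2
  Position 3 ('h'): window [1,3] length 3 -- new best
  Position 4 ('a'): window [1,4] length 4 -- new best
  Position 5 ('c'): window [1,5] length 5 -- new best
Longest substring with no repeats: "eghac" with length 5

5


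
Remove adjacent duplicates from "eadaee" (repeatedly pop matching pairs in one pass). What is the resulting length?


Input: eadaee
Stack-based adjacent duplicate removal:
  Read 'e': push. Stack: e
  Read 'a': push. Stack: ea
  Read 'd': push. Stack: ead
  Read 'a': push. Stack: eada
  Read 'e': push. Stack: eadae
  Read 'e': matches stack top 'e' => pop. Stack: eada
Final stack: "eada" (length 4)

4


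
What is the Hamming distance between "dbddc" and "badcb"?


Comparing "dbddc" and "badcb" position by position:
  Position 0: 'd' vs 'b' => differ
  Position 1: 'b' vs 'a' => differ
  Position 2: 'd' vs 'd' => same
  Position 3: 'd' vs 'c' => differ
  Position 4: 'c' vs 'b' => differ
Total differences (Hamming distance): 4

4


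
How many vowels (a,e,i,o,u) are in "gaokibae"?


Input: gaokibae
Checking each character:
  'g' at position 0: consonant
  'a' at position 1: vowel (running total: 1)
  'o' at position 2: vowel (running total: 2)
  'k' at position 3: consonant
  'i' at position 4: vowel (running total: 3)
  'b' at position 5: consonant
  'a' at position 6: vowel (running total: 4)
  'e' at position 7: vowel (running total: 5)
Total vowels: 5

5
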